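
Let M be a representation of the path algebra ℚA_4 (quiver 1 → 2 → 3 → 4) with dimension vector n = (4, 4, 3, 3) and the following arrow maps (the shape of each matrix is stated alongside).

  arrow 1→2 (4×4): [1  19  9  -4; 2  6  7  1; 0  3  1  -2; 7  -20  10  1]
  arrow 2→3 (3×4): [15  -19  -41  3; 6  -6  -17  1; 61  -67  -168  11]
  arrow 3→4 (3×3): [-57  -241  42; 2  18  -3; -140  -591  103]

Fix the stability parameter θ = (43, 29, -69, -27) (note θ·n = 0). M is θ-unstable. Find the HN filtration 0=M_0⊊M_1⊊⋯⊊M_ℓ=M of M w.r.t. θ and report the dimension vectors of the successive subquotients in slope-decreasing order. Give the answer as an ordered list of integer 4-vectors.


Interval decomposition of M: I[1,2], I[1,4]^3.
HN type (ℓ=2): μ^(1)=36; μ^(2)=-6

((1, 1, 0, 0); (3, 3, 3, 3))


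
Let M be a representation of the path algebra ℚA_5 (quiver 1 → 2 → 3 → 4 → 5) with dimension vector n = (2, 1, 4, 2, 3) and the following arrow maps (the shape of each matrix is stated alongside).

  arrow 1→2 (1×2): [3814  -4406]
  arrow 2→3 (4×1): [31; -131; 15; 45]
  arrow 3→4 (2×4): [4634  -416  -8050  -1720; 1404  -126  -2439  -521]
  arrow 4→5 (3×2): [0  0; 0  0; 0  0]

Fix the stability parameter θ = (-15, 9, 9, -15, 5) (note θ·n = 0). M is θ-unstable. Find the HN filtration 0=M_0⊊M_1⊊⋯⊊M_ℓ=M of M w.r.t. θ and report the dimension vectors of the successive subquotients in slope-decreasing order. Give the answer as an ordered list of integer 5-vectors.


Via rank(M_{q-1}∘⋯∘M_p): M ≅ I[1,1], I[1,3], I[3,3], I[3,4]^2, I[5,5]^3.
μ_θ-semistable layers: μ^(1)=9; μ^(2)=5; μ^(3)=-3; μ^(4)=-15

((0, 1, 2, 0, 0); (0, 0, 0, 0, 3); (0, 0, 2, 2, 0); (2, 0, 0, 0, 0))


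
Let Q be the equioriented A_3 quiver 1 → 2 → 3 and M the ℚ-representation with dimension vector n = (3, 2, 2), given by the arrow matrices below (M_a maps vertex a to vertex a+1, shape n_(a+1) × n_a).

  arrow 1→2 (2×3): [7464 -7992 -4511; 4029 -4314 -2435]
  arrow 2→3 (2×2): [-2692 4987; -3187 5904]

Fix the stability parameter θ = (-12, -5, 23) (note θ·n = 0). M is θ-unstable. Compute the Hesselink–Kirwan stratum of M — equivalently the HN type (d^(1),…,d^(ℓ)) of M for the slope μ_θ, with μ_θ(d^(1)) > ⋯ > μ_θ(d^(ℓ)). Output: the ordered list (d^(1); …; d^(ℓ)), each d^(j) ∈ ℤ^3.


Via rank(M_{q-1}∘⋯∘M_p): M ≅ I[1,1], I[1,3]^2.
μ_θ-semistable layers: μ^(1)=23; μ^(2)=-5; μ^(3)=-12

((0, 0, 2); (0, 2, 0); (3, 0, 0))


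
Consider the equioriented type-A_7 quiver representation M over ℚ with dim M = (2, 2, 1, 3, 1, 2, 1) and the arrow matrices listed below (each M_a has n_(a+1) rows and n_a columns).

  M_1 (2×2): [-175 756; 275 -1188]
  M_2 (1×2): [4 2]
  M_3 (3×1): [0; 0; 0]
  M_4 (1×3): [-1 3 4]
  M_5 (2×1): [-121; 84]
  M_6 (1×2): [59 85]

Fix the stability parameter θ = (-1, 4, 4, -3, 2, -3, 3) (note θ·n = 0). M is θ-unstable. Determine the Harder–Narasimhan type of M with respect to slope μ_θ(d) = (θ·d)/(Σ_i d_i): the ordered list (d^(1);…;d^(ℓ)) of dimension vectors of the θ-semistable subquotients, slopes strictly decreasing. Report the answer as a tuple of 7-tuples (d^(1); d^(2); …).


Barcode: M ≅ I[1,1], I[1,3], I[2,2], I[4,4]^2, I[4,7], I[6,6]. HN layers by μ_θ (5 steps, strictly decreasing):
  μ^(1)=4; μ^(2)=3; μ^(3)=-1/2; μ^(4)=-1; μ^(5)=-3

((0, 2, 1, 0, 0, 0, 0); (0, 0, 0, 0, 0, 0, 1); (0, 0, 0, 0, 1, 1, 0); (2, 0, 0, 0, 0, 0, 0); (0, 0, 0, 3, 0, 1, 0))


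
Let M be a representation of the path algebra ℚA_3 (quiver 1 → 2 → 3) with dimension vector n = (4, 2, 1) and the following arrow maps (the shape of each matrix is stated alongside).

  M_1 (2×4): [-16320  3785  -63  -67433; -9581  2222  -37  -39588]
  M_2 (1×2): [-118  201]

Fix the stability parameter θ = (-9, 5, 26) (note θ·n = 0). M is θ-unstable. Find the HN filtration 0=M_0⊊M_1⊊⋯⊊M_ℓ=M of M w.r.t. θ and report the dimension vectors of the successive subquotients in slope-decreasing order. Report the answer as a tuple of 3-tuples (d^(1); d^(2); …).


Via rank(M_{q-1}∘⋯∘M_p): M ≅ I[1,1]^2, I[1,2], I[1,3].
μ_θ-semistable layers: μ^(1)=26; μ^(2)=5; μ^(3)=-9

((0, 0, 1); (0, 2, 0); (4, 0, 0))


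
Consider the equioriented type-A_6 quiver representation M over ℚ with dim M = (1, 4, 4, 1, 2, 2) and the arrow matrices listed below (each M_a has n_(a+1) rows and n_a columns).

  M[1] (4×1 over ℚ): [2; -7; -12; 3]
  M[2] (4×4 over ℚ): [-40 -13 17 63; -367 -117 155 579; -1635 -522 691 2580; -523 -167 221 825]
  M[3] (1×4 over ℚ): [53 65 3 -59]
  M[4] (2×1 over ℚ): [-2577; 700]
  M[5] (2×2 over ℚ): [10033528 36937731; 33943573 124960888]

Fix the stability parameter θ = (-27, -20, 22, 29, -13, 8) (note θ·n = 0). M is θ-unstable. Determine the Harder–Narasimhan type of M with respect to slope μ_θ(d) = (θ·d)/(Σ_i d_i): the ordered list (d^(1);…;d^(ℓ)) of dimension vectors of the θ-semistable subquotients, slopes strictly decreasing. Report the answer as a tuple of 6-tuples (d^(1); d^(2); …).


Interval decomposition of M: I[1,3], I[2,2], I[2,3], I[2,6], I[3,3], I[5,6].
HN type (ℓ=6): μ^(1)=22; μ^(2)=23/2; μ^(3)=8; μ^(4)=-13; μ^(5)=-20; μ^(6)=-27

((0, 0, 3, 0, 0, 0); (0, 0, 1, 1, 1, 1); (0, 0, 0, 0, 0, 1); (0, 0, 0, 0, 1, 0); (0, 4, 0, 0, 0, 0); (1, 0, 0, 0, 0, 0))


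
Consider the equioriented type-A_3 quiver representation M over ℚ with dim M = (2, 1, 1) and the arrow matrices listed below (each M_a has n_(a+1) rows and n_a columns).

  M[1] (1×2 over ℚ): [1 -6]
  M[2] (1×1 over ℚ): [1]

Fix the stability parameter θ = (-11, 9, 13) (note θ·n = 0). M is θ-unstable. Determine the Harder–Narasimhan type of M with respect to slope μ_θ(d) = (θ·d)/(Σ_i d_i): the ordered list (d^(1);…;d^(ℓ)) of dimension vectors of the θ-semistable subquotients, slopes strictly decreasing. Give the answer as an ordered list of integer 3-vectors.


Barcode: M ≅ I[1,1], I[1,3]. HN layers by μ_θ (3 steps, strictly decreasing):
  μ^(1)=13; μ^(2)=9; μ^(3)=-11

((0, 0, 1); (0, 1, 0); (2, 0, 0))


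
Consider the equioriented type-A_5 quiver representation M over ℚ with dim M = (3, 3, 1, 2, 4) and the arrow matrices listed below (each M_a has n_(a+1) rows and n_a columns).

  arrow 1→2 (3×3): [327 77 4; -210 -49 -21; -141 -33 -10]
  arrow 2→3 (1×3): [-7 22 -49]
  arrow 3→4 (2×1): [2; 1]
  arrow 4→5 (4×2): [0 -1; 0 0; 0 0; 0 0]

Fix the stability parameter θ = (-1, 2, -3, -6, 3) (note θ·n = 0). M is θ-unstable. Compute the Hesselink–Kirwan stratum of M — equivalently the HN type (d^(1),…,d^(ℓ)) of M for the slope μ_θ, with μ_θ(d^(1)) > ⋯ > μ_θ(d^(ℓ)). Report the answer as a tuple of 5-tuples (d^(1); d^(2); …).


Interval decomposition of M: I[1,1], I[1,2]^2, I[2,5], I[4,4], I[5,5]^3.
HN type (ℓ=5): μ^(1)=3; μ^(2)=2; μ^(3)=-1; μ^(4)=-7/3; μ^(5)=-6

((0, 0, 0, 0, 4); (0, 2, 0, 0, 0); (3, 0, 0, 0, 0); (0, 1, 1, 1, 0); (0, 0, 0, 1, 0))


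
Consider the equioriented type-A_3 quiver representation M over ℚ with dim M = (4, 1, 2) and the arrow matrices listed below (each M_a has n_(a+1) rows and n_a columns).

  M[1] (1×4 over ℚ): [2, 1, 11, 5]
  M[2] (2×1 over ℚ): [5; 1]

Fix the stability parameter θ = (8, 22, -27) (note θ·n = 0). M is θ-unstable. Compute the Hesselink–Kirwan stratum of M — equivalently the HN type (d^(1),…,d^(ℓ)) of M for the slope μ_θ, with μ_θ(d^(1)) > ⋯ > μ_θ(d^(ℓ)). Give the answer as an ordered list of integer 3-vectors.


Barcode: M ≅ I[1,1]^3, I[1,3], I[3,3]. HN layers by μ_θ (3 steps, strictly decreasing):
  μ^(1)=8; μ^(2)=1; μ^(3)=-27

((3, 0, 0); (1, 1, 1); (0, 0, 1))


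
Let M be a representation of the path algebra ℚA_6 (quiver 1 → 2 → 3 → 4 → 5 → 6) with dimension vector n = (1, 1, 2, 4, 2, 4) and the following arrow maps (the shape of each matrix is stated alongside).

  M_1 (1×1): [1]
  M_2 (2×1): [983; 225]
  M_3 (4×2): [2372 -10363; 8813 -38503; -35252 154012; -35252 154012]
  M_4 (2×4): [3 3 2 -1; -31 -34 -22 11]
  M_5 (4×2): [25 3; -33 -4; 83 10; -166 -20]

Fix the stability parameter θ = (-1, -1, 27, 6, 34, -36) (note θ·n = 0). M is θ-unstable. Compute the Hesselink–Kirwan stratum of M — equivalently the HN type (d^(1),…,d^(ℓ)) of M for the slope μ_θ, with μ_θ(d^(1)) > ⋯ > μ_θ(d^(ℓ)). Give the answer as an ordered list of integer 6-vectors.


Barcode: M ≅ I[1,6], I[3,6], I[4,4]^2, I[6,6]^2. HN layers by μ_θ (4 steps, strictly decreasing):
  μ^(1)=31/4; μ^(2)=6; μ^(3)=-1; μ^(4)=-36

((0, 0, 2, 2, 2, 2); (0, 0, 0, 2, 0, 0); (1, 1, 0, 0, 0, 0); (0, 0, 0, 0, 0, 2))


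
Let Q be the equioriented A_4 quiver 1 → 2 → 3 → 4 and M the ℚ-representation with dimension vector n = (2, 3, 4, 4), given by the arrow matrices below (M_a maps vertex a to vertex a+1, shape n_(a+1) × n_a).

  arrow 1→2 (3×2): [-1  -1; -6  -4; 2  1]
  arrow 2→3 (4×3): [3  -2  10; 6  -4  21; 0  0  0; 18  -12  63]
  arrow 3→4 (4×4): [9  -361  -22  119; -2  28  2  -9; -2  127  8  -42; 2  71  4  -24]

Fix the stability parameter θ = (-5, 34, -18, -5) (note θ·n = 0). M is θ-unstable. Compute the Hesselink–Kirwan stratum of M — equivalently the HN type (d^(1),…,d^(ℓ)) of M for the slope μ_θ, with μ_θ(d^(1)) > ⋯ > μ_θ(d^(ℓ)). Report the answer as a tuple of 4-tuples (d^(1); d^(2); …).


Barcode: M ≅ I[1,4]^2, I[2,2], I[3,3], I[3,4], I[4,4]. HN layers by μ_θ (4 steps, strictly decreasing):
  μ^(1)=34; μ^(2)=11/3; μ^(3)=-5; μ^(4)=-18

((0, 1, 0, 0); (0, 2, 2, 2); (2, 0, 0, 2); (0, 0, 2, 0))


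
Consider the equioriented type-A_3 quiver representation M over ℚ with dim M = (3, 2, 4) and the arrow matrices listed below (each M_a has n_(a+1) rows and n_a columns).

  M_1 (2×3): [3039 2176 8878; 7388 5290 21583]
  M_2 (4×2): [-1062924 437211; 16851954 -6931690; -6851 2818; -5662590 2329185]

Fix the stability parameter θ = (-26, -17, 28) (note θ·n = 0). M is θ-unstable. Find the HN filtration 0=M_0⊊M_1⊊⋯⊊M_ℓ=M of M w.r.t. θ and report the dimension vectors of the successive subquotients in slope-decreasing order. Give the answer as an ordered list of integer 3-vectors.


Via rank(M_{q-1}∘⋯∘M_p): M ≅ I[1,1], I[1,3]^2, I[3,3]^2.
μ_θ-semistable layers: μ^(1)=28; μ^(2)=-17; μ^(3)=-26

((0, 0, 4); (0, 2, 0); (3, 0, 0))


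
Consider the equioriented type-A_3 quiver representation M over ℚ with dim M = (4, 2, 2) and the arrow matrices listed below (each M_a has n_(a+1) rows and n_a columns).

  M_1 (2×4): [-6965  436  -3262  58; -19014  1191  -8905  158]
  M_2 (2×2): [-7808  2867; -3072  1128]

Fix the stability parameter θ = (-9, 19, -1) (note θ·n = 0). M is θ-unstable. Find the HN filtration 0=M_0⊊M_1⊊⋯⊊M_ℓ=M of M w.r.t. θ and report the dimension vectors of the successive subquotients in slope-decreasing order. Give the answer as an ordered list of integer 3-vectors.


Barcode: M ≅ I[1,1]^2, I[1,2], I[1,3], I[3,3]. HN layers by μ_θ (4 steps, strictly decreasing):
  μ^(1)=19; μ^(2)=9; μ^(3)=-1; μ^(4)=-9

((0, 1, 0); (0, 1, 1); (0, 0, 1); (4, 0, 0))


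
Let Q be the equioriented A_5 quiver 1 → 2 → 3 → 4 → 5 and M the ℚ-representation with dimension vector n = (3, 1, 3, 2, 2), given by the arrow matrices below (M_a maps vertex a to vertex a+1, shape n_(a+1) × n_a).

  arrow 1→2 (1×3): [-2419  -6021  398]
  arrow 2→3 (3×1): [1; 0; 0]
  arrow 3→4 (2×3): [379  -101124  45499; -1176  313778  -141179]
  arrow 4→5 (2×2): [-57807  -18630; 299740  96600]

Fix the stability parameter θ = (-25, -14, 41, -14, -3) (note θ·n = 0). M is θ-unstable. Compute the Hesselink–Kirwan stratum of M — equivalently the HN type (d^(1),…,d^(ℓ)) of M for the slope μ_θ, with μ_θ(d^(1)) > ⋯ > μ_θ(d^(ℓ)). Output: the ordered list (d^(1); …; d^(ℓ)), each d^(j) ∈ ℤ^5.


Barcode: M ≅ I[1,1]^2, I[1,5], I[3,3], I[3,4], I[5,5]. HN layers by μ_θ (6 steps, strictly decreasing):
  μ^(1)=41; μ^(2)=27/2; μ^(3)=8; μ^(4)=-3; μ^(5)=-14; μ^(6)=-25

((0, 0, 1, 0, 0); (0, 0, 1, 1, 0); (0, 0, 1, 1, 1); (0, 0, 0, 0, 1); (0, 1, 0, 0, 0); (3, 0, 0, 0, 0))


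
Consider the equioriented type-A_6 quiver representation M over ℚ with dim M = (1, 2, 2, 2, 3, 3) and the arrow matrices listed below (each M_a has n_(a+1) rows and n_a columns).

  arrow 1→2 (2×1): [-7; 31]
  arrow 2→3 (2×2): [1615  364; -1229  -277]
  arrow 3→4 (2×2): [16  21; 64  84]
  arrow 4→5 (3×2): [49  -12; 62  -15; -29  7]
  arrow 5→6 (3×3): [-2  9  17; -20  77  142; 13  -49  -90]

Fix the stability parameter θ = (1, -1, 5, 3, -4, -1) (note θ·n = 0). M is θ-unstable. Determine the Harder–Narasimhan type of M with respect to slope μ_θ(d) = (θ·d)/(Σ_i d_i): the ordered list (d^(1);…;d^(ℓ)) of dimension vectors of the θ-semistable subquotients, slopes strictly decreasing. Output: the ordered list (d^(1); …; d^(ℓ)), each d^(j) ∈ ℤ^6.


Interval decomposition of M: I[1,3], I[2,6], I[4,6], I[5,6].
HN type (ℓ=6): μ^(1)=5; μ^(2)=3/4; μ^(3)=0; μ^(4)=-2/3; μ^(5)=-1; μ^(6)=-4

((0, 0, 1, 0, 0, 0); (0, 0, 1, 1, 1, 1); (1, 1, 0, 0, 0, 0); (0, 0, 0, 1, 1, 1); (0, 1, 0, 0, 0, 1); (0, 0, 0, 0, 1, 0))


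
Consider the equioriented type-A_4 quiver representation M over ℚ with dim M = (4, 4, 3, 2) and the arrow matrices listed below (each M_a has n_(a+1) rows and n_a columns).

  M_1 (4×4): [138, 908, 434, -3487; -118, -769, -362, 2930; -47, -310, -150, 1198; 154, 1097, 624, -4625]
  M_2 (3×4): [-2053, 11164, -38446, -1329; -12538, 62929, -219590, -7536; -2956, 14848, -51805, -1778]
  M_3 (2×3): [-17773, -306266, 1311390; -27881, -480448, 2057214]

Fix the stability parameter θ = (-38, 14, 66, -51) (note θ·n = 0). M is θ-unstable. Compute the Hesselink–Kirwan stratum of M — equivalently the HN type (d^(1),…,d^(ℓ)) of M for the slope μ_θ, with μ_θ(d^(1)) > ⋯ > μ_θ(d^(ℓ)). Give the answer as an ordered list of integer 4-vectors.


Via rank(M_{q-1}∘⋯∘M_p): M ≅ I[1,2], I[1,3], I[1,4]^2.
μ_θ-semistable layers: μ^(1)=66; μ^(2)=14; μ^(3)=29/3; μ^(4)=-38

((0, 0, 1, 0); (0, 2, 0, 0); (0, 2, 2, 2); (4, 0, 0, 0))


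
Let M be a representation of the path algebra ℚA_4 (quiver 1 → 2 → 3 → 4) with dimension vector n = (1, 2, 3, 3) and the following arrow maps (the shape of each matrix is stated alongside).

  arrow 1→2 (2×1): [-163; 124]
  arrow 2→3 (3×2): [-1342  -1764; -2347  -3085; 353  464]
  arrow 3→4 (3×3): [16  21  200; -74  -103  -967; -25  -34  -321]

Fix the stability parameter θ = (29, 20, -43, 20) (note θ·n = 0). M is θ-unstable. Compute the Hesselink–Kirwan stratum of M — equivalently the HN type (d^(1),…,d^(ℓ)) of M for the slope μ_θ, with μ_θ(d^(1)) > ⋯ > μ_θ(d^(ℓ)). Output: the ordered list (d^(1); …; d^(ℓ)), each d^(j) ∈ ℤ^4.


Via rank(M_{q-1}∘⋯∘M_p): M ≅ I[1,4], I[2,4], I[3,4].
μ_θ-semistable layers: μ^(1)=20; μ^(2)=2; μ^(3)=-23/2; μ^(4)=-43

((0, 0, 0, 3); (1, 1, 1, 0); (0, 1, 1, 0); (0, 0, 1, 0))


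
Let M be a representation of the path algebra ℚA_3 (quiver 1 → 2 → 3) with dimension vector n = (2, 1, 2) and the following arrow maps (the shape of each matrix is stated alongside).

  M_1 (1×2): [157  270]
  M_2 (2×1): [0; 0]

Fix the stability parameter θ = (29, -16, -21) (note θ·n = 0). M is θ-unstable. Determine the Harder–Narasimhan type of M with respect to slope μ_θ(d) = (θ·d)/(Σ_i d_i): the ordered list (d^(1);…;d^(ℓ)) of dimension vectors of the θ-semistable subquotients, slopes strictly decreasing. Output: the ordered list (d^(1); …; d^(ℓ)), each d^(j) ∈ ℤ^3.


Barcode: M ≅ I[1,1], I[1,2], I[3,3]^2. HN layers by μ_θ (3 steps, strictly decreasing):
  μ^(1)=29; μ^(2)=13/2; μ^(3)=-21

((1, 0, 0); (1, 1, 0); (0, 0, 2))


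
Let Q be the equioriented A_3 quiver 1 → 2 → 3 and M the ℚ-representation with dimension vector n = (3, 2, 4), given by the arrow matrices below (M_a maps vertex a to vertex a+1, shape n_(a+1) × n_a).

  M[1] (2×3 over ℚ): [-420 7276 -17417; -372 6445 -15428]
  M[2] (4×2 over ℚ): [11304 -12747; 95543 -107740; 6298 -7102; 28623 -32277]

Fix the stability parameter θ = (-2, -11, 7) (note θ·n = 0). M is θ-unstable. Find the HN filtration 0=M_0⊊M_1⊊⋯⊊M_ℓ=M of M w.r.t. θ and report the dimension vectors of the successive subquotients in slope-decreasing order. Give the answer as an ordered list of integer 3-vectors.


Interval decomposition of M: I[1,1], I[1,3]^2, I[3,3]^2.
HN type (ℓ=3): μ^(1)=7; μ^(2)=-2; μ^(3)=-13/2

((0, 0, 4); (1, 0, 0); (2, 2, 0))


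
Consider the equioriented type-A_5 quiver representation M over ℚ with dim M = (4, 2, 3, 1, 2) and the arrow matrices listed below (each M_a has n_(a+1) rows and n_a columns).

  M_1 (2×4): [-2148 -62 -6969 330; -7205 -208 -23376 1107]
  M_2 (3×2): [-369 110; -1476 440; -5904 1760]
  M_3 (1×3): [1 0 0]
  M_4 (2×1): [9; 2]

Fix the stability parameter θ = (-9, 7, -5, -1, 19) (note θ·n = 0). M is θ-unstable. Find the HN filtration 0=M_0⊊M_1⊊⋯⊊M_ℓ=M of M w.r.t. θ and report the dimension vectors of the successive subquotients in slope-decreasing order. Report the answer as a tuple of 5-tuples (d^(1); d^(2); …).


Barcode: M ≅ I[1,1]^2, I[1,2], I[1,5], I[3,3]^2, I[5,5]. HN layers by μ_θ (5 steps, strictly decreasing):
  μ^(1)=19; μ^(2)=7; μ^(3)=1/3; μ^(4)=-5; μ^(5)=-9

((0, 0, 0, 0, 2); (0, 1, 0, 0, 0); (0, 1, 1, 1, 0); (0, 0, 2, 0, 0); (4, 0, 0, 0, 0))


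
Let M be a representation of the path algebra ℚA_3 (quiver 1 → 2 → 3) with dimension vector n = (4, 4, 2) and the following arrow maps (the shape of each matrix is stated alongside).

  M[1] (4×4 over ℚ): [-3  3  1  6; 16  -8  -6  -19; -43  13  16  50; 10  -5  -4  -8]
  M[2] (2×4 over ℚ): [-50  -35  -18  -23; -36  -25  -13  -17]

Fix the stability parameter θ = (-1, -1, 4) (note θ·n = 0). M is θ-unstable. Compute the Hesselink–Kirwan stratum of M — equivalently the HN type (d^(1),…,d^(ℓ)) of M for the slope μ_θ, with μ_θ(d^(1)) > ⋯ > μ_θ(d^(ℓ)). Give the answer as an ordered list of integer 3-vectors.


Interval decomposition of M: I[1,2]^2, I[1,3]^2.
HN type (ℓ=2): μ^(1)=4; μ^(2)=-1

((0, 0, 2); (4, 4, 0))


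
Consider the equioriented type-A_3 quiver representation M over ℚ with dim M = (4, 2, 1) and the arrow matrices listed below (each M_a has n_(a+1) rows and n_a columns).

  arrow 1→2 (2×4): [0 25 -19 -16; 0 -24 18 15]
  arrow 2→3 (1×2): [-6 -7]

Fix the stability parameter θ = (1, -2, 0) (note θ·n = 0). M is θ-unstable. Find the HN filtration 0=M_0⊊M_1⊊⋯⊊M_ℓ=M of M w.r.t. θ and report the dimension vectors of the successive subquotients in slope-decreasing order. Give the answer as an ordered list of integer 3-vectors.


Interval decomposition of M: I[1,1]^2, I[1,2], I[1,3].
HN type (ℓ=3): μ^(1)=1; μ^(2)=0; μ^(3)=-1/2

((2, 0, 0); (0, 0, 1); (2, 2, 0))


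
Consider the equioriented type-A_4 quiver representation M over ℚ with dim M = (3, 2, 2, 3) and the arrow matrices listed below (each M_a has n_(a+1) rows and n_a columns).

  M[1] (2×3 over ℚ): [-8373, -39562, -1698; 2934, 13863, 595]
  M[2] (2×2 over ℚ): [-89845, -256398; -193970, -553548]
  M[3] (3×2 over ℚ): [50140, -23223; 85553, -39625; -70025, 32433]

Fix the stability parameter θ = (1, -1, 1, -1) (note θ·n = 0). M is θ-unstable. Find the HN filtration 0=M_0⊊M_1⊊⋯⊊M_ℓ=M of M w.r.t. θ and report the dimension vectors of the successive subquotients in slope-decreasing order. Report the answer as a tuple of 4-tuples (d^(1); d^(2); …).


Via rank(M_{q-1}∘⋯∘M_p): M ≅ I[1,1], I[1,2], I[1,4], I[3,4], I[4,4].
μ_θ-semistable layers: μ^(1)=1; μ^(2)=0; μ^(3)=-1

((1, 0, 0, 0); (2, 2, 2, 2); (0, 0, 0, 1))


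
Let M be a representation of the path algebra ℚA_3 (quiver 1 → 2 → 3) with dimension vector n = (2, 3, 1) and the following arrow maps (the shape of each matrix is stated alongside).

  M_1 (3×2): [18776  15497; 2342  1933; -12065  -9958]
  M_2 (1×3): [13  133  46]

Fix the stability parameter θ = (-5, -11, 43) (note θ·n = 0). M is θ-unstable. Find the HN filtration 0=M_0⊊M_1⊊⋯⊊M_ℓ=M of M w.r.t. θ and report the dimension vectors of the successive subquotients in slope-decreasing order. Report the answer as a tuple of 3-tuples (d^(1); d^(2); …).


Via rank(M_{q-1}∘⋯∘M_p): M ≅ I[1,2], I[1,3], I[2,2].
μ_θ-semistable layers: μ^(1)=43; μ^(2)=-8; μ^(3)=-11

((0, 0, 1); (2, 2, 0); (0, 1, 0))


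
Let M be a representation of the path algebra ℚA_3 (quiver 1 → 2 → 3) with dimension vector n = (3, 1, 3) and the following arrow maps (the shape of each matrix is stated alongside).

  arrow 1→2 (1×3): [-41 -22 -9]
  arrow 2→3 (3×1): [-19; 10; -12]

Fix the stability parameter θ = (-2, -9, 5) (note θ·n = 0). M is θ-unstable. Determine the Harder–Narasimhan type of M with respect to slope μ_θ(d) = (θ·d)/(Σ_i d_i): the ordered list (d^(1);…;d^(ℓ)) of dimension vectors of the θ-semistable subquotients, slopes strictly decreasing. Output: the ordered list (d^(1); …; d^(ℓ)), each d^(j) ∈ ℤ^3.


Barcode: M ≅ I[1,1]^2, I[1,3], I[3,3]^2. HN layers by μ_θ (3 steps, strictly decreasing):
  μ^(1)=5; μ^(2)=-2; μ^(3)=-11/2

((0, 0, 3); (2, 0, 0); (1, 1, 0))


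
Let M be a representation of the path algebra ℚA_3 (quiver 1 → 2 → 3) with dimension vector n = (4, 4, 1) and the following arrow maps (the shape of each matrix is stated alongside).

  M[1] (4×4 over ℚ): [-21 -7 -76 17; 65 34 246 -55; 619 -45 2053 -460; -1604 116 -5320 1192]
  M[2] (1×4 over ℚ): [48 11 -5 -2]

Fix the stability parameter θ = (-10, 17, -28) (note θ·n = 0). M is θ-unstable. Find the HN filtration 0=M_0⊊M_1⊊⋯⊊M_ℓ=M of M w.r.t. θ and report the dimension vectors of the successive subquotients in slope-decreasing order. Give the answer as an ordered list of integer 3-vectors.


Barcode: M ≅ I[1,2]^3, I[1,3]. HN layers by μ_θ (3 steps, strictly decreasing):
  μ^(1)=17; μ^(2)=-11/2; μ^(3)=-10

((0, 3, 0); (0, 1, 1); (4, 0, 0))


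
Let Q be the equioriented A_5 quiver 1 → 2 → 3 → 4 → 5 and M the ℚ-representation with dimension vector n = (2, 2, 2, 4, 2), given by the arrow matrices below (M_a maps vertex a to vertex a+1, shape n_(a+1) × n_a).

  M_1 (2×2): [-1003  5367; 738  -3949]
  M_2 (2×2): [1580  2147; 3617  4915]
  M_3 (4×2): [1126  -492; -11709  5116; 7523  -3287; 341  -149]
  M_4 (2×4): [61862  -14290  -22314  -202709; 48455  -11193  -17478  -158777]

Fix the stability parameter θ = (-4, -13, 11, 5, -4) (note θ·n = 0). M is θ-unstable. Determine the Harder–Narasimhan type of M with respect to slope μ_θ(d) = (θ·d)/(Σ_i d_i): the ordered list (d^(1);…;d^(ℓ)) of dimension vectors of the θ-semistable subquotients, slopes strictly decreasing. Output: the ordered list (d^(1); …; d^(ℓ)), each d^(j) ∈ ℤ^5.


Via rank(M_{q-1}∘⋯∘M_p): M ≅ I[1,5]^2, I[4,4]^2.
μ_θ-semistable layers: μ^(1)=5; μ^(2)=4; μ^(3)=-17/2

((0, 0, 0, 2, 0); (0, 0, 2, 2, 2); (2, 2, 0, 0, 0))


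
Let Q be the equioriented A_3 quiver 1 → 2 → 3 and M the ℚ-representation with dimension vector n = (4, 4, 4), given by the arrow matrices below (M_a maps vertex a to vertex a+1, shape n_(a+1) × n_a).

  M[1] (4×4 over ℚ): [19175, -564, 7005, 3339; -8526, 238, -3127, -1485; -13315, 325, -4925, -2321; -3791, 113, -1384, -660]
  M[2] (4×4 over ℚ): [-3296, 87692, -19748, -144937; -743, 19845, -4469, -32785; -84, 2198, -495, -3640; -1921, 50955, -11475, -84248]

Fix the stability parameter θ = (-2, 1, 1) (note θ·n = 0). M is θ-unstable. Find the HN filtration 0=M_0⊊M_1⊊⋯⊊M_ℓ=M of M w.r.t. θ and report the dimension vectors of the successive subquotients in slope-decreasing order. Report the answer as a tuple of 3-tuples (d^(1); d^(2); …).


Interval decomposition of M: I[1,3]^4.
HN type (ℓ=2): μ^(1)=1; μ^(2)=-2

((0, 4, 4); (4, 0, 0))


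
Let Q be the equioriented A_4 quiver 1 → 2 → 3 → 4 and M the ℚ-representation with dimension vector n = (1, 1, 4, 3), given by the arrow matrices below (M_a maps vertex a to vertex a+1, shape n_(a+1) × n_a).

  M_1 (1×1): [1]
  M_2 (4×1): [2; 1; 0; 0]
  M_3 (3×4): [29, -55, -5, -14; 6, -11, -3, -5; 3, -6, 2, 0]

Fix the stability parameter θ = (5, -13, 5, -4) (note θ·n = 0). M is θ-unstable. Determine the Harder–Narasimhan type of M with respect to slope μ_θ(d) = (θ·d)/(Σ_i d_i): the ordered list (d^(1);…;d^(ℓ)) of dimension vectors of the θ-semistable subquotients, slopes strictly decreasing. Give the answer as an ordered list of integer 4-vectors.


Barcode: M ≅ I[1,4], I[3,3], I[3,4]^2. HN layers by μ_θ (3 steps, strictly decreasing):
  μ^(1)=5; μ^(2)=1/2; μ^(3)=-4

((0, 0, 1, 0); (0, 0, 3, 3); (1, 1, 0, 0))


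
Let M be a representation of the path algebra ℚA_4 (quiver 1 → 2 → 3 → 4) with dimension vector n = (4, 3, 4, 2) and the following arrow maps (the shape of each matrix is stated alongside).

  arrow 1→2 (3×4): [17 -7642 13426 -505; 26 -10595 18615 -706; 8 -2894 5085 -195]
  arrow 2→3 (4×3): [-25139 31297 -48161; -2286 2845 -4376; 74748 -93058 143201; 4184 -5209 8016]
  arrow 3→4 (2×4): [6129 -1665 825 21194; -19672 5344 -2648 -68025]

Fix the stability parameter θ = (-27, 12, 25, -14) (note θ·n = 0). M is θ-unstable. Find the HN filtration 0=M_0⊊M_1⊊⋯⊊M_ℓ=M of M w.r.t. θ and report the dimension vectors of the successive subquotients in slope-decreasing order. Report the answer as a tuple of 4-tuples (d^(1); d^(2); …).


Barcode: M ≅ I[1,1], I[1,3], I[1,4]^2, I[3,3]. HN layers by μ_θ (4 steps, strictly decreasing):
  μ^(1)=25; μ^(2)=12; μ^(3)=23/3; μ^(4)=-27

((0, 0, 2, 0); (0, 1, 0, 0); (0, 2, 2, 2); (4, 0, 0, 0))


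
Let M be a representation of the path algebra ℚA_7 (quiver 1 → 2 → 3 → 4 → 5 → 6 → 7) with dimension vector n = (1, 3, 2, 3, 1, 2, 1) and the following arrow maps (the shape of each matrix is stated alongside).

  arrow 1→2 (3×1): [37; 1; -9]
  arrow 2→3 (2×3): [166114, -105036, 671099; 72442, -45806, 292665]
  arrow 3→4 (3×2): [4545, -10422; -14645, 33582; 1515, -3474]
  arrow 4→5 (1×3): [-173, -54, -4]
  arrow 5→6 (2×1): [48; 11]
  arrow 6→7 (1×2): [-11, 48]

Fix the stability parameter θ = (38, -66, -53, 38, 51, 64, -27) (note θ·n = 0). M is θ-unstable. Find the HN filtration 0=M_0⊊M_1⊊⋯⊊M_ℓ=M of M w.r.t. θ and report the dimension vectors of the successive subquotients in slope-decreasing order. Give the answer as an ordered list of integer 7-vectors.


Barcode: M ≅ I[1,6], I[2,2], I[2,3], I[4,4]^2, I[6,7]. HN layers by μ_θ (7 steps, strictly decreasing):
  μ^(1)=64; μ^(2)=51; μ^(3)=38; μ^(4)=37/2; μ^(5)=-27; μ^(6)=-53; μ^(7)=-66

((0, 0, 0, 0, 0, 1, 0); (0, 0, 0, 0, 1, 0, 0); (0, 0, 0, 3, 0, 0, 0); (0, 0, 0, 0, 0, 1, 1); (1, 1, 1, 0, 0, 0, 0); (0, 0, 1, 0, 0, 0, 0); (0, 2, 0, 0, 0, 0, 0))


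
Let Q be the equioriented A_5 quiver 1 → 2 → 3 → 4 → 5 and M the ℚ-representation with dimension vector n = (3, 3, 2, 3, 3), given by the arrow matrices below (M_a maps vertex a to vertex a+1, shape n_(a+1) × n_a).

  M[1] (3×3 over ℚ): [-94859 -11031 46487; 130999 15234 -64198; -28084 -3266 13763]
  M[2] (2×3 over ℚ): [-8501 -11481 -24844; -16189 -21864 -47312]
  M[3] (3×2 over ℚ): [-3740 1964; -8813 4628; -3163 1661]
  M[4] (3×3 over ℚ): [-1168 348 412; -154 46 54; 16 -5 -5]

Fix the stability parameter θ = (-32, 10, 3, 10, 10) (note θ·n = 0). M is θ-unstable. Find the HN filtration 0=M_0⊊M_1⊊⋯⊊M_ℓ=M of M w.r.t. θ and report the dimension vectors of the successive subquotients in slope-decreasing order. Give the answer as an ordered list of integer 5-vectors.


Via rank(M_{q-1}∘⋯∘M_p): M ≅ I[1,2], I[1,4], I[1,5], I[4,5], I[5,5].
μ_θ-semistable layers: μ^(1)=10; μ^(2)=13/2; μ^(3)=-32

((0, 1, 0, 3, 3); (0, 2, 2, 0, 0); (3, 0, 0, 0, 0))


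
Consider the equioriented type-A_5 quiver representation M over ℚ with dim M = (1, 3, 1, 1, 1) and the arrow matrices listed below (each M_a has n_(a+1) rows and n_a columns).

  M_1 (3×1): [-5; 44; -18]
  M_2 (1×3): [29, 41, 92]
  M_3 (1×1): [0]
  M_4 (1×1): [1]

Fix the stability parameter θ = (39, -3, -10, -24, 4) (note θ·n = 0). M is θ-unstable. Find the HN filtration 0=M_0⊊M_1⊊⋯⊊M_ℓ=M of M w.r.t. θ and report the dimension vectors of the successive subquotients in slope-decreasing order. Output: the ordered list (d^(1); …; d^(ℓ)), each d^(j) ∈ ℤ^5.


Interval decomposition of M: I[1,3], I[2,2]^2, I[4,5].
HN type (ℓ=4): μ^(1)=26/3; μ^(2)=4; μ^(3)=-3; μ^(4)=-24

((1, 1, 1, 0, 0); (0, 0, 0, 0, 1); (0, 2, 0, 0, 0); (0, 0, 0, 1, 0))


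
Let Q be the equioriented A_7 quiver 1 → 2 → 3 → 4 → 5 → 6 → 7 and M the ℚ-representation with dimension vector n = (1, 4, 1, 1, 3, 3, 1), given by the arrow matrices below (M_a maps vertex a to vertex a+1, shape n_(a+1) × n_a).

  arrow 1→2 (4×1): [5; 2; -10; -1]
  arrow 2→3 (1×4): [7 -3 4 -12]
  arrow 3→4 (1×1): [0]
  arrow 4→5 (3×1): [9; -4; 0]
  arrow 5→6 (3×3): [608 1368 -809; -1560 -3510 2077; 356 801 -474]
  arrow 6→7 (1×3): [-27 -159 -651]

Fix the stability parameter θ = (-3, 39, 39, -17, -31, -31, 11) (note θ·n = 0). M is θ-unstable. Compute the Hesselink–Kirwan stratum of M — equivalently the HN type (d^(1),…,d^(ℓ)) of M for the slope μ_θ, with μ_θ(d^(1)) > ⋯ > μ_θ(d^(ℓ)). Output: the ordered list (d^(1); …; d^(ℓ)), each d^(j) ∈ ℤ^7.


Interval decomposition of M: I[1,3], I[2,2]^3, I[4,5], I[5,6], I[5,7], I[6,6].
HN type (ℓ=5): μ^(1)=39; μ^(2)=11; μ^(3)=-3; μ^(4)=-24; μ^(5)=-31

((0, 4, 1, 0, 0, 0, 0); (0, 0, 0, 0, 0, 0, 1); (1, 0, 0, 0, 0, 0, 0); (0, 0, 0, 1, 1, 0, 0); (0, 0, 0, 0, 2, 3, 0))


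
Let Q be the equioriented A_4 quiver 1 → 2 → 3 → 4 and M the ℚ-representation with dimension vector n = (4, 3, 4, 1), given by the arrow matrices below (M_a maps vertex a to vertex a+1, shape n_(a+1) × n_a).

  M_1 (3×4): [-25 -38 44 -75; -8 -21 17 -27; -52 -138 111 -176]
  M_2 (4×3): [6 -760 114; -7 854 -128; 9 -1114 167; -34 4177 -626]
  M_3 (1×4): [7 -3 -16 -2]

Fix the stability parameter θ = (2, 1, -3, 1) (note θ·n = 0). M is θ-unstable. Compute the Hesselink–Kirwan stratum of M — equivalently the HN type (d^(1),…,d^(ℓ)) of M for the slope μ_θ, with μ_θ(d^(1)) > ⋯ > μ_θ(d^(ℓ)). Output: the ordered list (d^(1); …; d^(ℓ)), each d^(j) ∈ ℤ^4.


Via rank(M_{q-1}∘⋯∘M_p): M ≅ I[1,1], I[1,3]^2, I[1,4], I[3,3].
μ_θ-semistable layers: μ^(1)=2; μ^(2)=1; μ^(3)=0; μ^(4)=-3

((1, 0, 0, 0); (0, 0, 0, 1); (3, 3, 3, 0); (0, 0, 1, 0))


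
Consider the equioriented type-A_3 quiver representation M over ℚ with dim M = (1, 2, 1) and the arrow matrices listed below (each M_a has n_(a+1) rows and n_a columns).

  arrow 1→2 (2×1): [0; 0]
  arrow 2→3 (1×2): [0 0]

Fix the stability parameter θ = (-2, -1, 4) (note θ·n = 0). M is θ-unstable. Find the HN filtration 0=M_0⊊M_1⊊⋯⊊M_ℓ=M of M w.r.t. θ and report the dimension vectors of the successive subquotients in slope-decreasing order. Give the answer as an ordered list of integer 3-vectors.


Via rank(M_{q-1}∘⋯∘M_p): M ≅ I[1,1], I[2,2]^2, I[3,3].
μ_θ-semistable layers: μ^(1)=4; μ^(2)=-1; μ^(3)=-2

((0, 0, 1); (0, 2, 0); (1, 0, 0))


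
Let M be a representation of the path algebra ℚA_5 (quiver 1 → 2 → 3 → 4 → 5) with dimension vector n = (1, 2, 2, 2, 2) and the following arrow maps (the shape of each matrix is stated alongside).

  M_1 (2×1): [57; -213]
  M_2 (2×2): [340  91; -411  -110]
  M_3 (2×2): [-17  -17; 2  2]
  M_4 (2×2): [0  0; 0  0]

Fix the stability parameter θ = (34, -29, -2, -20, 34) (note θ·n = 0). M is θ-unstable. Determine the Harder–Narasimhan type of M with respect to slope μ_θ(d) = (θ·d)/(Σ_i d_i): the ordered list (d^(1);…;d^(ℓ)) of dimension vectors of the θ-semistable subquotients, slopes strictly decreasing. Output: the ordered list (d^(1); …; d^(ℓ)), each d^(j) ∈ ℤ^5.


Barcode: M ≅ I[1,3], I[2,4], I[4,4], I[5,5]^2. HN layers by μ_θ (5 steps, strictly decreasing):
  μ^(1)=34; μ^(2)=1; μ^(3)=-11; μ^(4)=-20; μ^(5)=-29

((0, 0, 0, 0, 2); (1, 1, 1, 0, 0); (0, 0, 1, 1, 0); (0, 0, 0, 1, 0); (0, 1, 0, 0, 0))


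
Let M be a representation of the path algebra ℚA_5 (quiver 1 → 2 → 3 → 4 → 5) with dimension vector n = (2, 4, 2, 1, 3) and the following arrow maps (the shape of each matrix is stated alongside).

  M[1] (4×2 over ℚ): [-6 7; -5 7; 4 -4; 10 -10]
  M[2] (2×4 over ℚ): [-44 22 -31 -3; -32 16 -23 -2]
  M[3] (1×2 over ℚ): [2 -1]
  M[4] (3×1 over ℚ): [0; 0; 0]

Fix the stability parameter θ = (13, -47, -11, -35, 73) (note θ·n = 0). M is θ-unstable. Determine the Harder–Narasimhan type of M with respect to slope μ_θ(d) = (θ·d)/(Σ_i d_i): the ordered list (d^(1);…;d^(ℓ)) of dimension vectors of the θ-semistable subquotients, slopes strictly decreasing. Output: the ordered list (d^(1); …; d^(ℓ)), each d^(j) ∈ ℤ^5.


Via rank(M_{q-1}∘⋯∘M_p): M ≅ I[1,2]^2, I[2,3], I[2,4], I[5,5]^3.
μ_θ-semistable layers: μ^(1)=73; μ^(2)=-11; μ^(3)=-17; μ^(4)=-23; μ^(5)=-47

((0, 0, 0, 0, 3); (0, 0, 1, 0, 0); (2, 2, 0, 0, 0); (0, 0, 1, 1, 0); (0, 2, 0, 0, 0))


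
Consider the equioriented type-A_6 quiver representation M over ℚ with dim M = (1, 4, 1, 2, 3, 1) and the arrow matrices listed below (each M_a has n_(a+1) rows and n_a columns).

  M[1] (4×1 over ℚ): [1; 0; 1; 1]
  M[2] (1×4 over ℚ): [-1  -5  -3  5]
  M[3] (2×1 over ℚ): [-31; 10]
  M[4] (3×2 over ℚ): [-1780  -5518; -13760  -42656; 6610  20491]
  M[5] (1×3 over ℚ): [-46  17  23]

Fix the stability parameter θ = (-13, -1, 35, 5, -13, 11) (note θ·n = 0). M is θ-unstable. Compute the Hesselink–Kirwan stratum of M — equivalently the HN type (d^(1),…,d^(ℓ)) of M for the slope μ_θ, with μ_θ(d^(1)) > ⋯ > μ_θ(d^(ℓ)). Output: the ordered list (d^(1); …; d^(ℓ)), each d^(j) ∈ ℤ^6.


Barcode: M ≅ I[1,4], I[2,2]^3, I[4,6], I[5,5]^2. HN layers by μ_θ (5 steps, strictly decreasing):
  μ^(1)=20; μ^(2)=11; μ^(3)=-1; μ^(4)=-4; μ^(5)=-13

((0, 0, 1, 1, 0, 0); (0, 0, 0, 0, 0, 1); (0, 4, 0, 0, 0, 0); (0, 0, 0, 1, 1, 0); (1, 0, 0, 0, 2, 0))


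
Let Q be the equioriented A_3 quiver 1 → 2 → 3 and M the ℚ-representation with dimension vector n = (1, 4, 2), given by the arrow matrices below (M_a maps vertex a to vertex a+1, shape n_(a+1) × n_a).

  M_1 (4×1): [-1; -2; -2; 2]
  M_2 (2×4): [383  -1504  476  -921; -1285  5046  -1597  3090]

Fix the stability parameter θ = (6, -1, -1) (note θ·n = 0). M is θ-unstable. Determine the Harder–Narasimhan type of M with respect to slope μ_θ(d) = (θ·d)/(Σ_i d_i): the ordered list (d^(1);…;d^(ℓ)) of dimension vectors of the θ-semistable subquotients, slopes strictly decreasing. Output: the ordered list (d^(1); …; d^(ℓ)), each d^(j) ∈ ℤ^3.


Interval decomposition of M: I[1,3], I[2,2]^2, I[2,3].
HN type (ℓ=2): μ^(1)=4/3; μ^(2)=-1

((1, 1, 1); (0, 3, 1))


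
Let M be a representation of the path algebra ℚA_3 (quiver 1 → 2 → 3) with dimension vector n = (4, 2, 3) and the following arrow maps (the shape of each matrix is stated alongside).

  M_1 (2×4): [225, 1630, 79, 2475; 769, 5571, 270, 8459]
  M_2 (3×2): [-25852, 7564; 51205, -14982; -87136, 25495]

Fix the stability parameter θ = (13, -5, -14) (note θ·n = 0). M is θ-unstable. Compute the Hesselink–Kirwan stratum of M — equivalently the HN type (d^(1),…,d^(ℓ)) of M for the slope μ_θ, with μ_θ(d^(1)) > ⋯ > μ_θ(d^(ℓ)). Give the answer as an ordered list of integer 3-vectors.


Via rank(M_{q-1}∘⋯∘M_p): M ≅ I[1,1]^2, I[1,3]^2, I[3,3].
μ_θ-semistable layers: μ^(1)=13; μ^(2)=-2; μ^(3)=-14

((2, 0, 0); (2, 2, 2); (0, 0, 1))


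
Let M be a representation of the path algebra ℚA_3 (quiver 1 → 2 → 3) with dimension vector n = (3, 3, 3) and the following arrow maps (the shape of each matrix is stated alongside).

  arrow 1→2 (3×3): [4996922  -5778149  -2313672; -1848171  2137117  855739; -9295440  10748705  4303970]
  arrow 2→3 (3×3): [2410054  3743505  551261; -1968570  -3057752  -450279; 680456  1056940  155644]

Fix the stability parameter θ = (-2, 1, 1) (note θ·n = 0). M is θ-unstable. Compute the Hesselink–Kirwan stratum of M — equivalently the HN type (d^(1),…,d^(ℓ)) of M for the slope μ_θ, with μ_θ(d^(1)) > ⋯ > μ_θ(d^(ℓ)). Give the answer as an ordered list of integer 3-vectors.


Via rank(M_{q-1}∘⋯∘M_p): M ≅ I[1,1], I[1,3]^2, I[2,2], I[3,3].
μ_θ-semistable layers: μ^(1)=1; μ^(2)=-2

((0, 3, 3); (3, 0, 0))


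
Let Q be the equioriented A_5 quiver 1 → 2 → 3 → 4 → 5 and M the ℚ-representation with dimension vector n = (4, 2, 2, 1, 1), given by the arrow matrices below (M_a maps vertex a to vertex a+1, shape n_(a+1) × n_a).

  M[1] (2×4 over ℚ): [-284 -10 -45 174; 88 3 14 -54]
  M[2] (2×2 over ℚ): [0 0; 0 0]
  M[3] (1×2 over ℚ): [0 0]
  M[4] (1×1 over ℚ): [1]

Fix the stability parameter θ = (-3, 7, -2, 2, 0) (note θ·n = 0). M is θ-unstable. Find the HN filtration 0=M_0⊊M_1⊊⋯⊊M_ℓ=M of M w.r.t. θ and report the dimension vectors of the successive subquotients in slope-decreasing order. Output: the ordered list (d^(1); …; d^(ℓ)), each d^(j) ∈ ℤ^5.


Interval decomposition of M: I[1,1]^2, I[1,2]^2, I[3,3]^2, I[4,5].
HN type (ℓ=4): μ^(1)=7; μ^(2)=1; μ^(3)=-2; μ^(4)=-3

((0, 2, 0, 0, 0); (0, 0, 0, 1, 1); (0, 0, 2, 0, 0); (4, 0, 0, 0, 0))


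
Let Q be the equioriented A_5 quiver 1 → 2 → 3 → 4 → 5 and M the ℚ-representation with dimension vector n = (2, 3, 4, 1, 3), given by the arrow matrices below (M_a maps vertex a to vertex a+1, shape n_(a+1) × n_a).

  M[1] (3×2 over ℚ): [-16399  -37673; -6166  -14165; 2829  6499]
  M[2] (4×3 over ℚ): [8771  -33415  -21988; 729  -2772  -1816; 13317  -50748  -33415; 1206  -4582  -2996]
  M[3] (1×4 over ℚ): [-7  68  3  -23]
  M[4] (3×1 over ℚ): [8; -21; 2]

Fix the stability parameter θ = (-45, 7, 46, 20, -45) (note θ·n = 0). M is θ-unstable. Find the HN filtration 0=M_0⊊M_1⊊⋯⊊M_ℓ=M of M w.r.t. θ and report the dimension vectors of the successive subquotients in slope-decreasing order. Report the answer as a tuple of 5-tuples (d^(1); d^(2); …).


Interval decomposition of M: I[1,3], I[1,5], I[2,3], I[3,3], I[5,5]^2.
HN type (ℓ=3): μ^(1)=46; μ^(2)=7; μ^(3)=-45

((0, 0, 3, 0, 0); (0, 3, 1, 1, 1); (2, 0, 0, 0, 2))


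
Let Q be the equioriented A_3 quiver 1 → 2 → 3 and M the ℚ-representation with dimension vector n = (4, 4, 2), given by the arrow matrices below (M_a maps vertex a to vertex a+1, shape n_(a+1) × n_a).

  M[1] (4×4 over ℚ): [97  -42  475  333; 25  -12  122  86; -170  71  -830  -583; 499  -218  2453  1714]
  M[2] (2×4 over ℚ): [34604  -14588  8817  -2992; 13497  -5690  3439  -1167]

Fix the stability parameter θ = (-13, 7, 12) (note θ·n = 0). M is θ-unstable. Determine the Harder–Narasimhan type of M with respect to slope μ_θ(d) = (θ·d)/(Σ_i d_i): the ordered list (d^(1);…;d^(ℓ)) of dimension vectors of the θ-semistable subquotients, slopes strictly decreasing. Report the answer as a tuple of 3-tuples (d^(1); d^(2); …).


Via rank(M_{q-1}∘⋯∘M_p): M ≅ I[1,2]^2, I[1,3]^2.
μ_θ-semistable layers: μ^(1)=12; μ^(2)=7; μ^(3)=-13

((0, 0, 2); (0, 4, 0); (4, 0, 0))


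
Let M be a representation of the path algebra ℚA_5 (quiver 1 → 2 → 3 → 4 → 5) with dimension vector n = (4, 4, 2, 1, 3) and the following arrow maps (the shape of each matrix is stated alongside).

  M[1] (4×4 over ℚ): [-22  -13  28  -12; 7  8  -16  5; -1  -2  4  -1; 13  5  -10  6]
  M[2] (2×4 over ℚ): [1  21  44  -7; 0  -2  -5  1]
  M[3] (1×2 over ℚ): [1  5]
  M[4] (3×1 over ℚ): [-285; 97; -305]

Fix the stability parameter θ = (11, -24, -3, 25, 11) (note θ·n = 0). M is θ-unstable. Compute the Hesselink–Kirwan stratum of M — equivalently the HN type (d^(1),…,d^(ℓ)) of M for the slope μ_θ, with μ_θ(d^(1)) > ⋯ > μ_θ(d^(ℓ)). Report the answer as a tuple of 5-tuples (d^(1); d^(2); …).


Interval decomposition of M: I[1,1], I[1,2], I[1,3], I[1,5], I[2,2], I[5,5]^2.
HN type (ℓ=5): μ^(1)=18; μ^(2)=11; μ^(3)=-3; μ^(4)=-13/2; μ^(5)=-24

((0, 0, 0, 1, 1); (1, 0, 0, 0, 2); (0, 0, 2, 0, 0); (3, 3, 0, 0, 0); (0, 1, 0, 0, 0))
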